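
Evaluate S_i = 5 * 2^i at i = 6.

S_6 = 5 * 2^6 = 5 * 64 = 320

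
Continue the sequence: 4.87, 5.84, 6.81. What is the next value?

Differences: 5.84 - 4.87 = 0.97
This is an arithmetic sequence with common difference d = 0.97.
Next term = 6.81 + 0.97 = 7.78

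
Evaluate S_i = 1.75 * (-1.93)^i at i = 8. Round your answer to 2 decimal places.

S_8 = 1.75 * (-1.93)^8 ≈ 1.75 * 192.5123 ≈ 336.9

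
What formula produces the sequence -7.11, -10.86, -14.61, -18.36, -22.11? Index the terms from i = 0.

Check differences: -10.86 - -7.11 = -3.75
-14.61 - -10.86 = -3.75
Common difference d = -3.75.
First term a = -7.11.
Formula: S_i = -7.11 - 3.75*i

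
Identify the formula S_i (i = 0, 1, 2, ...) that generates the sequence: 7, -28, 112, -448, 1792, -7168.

Check ratios: -28 / 7 = -4.0
Common ratio r = -4.
First term a = 7.
Formula: S_i = 7 * (-4)^i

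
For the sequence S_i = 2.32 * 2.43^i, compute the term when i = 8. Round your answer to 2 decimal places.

S_8 = 2.32 * 2.43^8 ≈ 2.32 * 1215.7665 ≈ 2820.58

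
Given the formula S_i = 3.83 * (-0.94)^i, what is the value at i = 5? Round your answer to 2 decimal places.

S_5 = 3.83 * (-0.94)^5 ≈ 3.83 * -0.7339 ≈ -2.81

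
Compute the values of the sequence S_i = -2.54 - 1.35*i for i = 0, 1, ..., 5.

This is an arithmetic sequence.
i=0: S_0 = -2.54 + -1.35*0 = -2.54
i=1: S_1 = -2.54 + -1.35*1 = -3.89
i=2: S_2 = -2.54 + -1.35*2 = -5.24
i=3: S_3 = -2.54 + -1.35*3 = -6.59
i=4: S_4 = -2.54 + -1.35*4 = -7.94
i=5: S_5 = -2.54 + -1.35*5 = -9.29
The first 6 terms are: [-2.54, -3.89, -5.24, -6.59, -7.94, -9.29]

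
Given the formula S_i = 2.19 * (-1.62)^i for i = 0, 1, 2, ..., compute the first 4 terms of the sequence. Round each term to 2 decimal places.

This is a geometric sequence.
i=0: S_0 = 2.19 * (-1.62)^0 = 2.19
i=1: S_1 = 2.19 * (-1.62)^1 ≈ -3.55
i=2: S_2 = 2.19 * (-1.62)^2 ≈ 5.75
i=3: S_3 = 2.19 * (-1.62)^3 ≈ -9.31
The first 4 terms are: [2.19, -3.55, 5.75, -9.31]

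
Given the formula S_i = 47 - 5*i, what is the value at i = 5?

S_5 = 47 + -5*5 = 47 + -25 = 22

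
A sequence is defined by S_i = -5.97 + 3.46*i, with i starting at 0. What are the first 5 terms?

This is an arithmetic sequence.
i=0: S_0 = -5.97 + 3.46*0 = -5.97
i=1: S_1 = -5.97 + 3.46*1 = -2.51
i=2: S_2 = -5.97 + 3.46*2 = 0.95
i=3: S_3 = -5.97 + 3.46*3 = 4.41
i=4: S_4 = -5.97 + 3.46*4 = 7.87
The first 5 terms are: [-5.97, -2.51, 0.95, 4.41, 7.87]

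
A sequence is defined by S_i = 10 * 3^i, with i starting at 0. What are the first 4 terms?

This is a geometric sequence.
i=0: S_0 = 10 * 3^0 = 10
i=1: S_1 = 10 * 3^1 = 30
i=2: S_2 = 10 * 3^2 = 90
i=3: S_3 = 10 * 3^3 = 270
The first 4 terms are: [10, 30, 90, 270]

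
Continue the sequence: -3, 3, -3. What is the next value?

Ratios: 3 / -3 = -1.0
This is a geometric sequence with common ratio r = -1.
Next term = -3 * -1 = 3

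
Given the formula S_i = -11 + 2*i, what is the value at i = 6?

S_6 = -11 + 2*6 = -11 + 12 = 1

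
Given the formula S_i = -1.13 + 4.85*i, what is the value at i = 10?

S_10 = -1.13 + 4.85*10 = -1.13 + 48.5 = 47.37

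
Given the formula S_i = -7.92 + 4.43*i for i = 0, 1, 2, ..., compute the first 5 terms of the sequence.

This is an arithmetic sequence.
i=0: S_0 = -7.92 + 4.43*0 = -7.92
i=1: S_1 = -7.92 + 4.43*1 = -3.49
i=2: S_2 = -7.92 + 4.43*2 = 0.94
i=3: S_3 = -7.92 + 4.43*3 = 5.37
i=4: S_4 = -7.92 + 4.43*4 = 9.8
The first 5 terms are: [-7.92, -3.49, 0.94, 5.37, 9.8]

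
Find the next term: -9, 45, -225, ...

Ratios: 45 / -9 = -5.0
This is a geometric sequence with common ratio r = -5.
Next term = -225 * -5 = 1125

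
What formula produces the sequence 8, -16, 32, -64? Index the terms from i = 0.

Check ratios: -16 / 8 = -2.0
Common ratio r = -2.
First term a = 8.
Formula: S_i = 8 * (-2)^i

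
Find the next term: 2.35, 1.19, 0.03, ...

Differences: 1.19 - 2.35 = -1.16
This is an arithmetic sequence with common difference d = -1.16.
Next term = 0.03 + -1.16 = -1.13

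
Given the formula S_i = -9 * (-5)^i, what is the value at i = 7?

S_7 = -9 * (-5)^7 = -9 * -78125 = 703125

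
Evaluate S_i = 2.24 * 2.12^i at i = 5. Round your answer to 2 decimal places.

S_5 = 2.24 * 2.12^5 ≈ 2.24 * 42.8232 ≈ 95.92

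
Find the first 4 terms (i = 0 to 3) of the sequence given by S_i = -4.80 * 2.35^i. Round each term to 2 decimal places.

This is a geometric sequence.
i=0: S_0 = -4.8 * 2.35^0 = -4.8
i=1: S_1 = -4.8 * 2.35^1 = -11.28
i=2: S_2 = -4.8 * 2.35^2 ≈ -26.51
i=3: S_3 = -4.8 * 2.35^3 ≈ -62.29
The first 4 terms are: [-4.8, -11.28, -26.51, -62.29]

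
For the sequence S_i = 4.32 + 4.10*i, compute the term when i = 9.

S_9 = 4.32 + 4.1*9 = 4.32 + 36.9 = 41.22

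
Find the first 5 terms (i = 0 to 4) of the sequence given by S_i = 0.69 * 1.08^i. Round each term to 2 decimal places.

This is a geometric sequence.
i=0: S_0 = 0.69 * 1.08^0 = 0.69
i=1: S_1 = 0.69 * 1.08^1 ≈ 0.75
i=2: S_2 = 0.69 * 1.08^2 ≈ 0.8
i=3: S_3 = 0.69 * 1.08^3 ≈ 0.87
i=4: S_4 = 0.69 * 1.08^4 ≈ 0.94
The first 5 terms are: [0.69, 0.75, 0.8, 0.87, 0.94]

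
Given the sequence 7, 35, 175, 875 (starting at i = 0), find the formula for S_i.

Check ratios: 35 / 7 = 5.0
Common ratio r = 5.
First term a = 7.
Formula: S_i = 7 * 5^i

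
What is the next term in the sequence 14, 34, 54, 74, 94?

Differences: 34 - 14 = 20
This is an arithmetic sequence with common difference d = 20.
Next term = 94 + 20 = 114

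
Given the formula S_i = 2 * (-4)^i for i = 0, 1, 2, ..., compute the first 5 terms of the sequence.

This is a geometric sequence.
i=0: S_0 = 2 * (-4)^0 = 2
i=1: S_1 = 2 * (-4)^1 = -8
i=2: S_2 = 2 * (-4)^2 = 32
i=3: S_3 = 2 * (-4)^3 = -128
i=4: S_4 = 2 * (-4)^4 = 512
The first 5 terms are: [2, -8, 32, -128, 512]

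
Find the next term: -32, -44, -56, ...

Differences: -44 - -32 = -12
This is an arithmetic sequence with common difference d = -12.
Next term = -56 + -12 = -68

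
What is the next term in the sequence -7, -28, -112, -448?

Ratios: -28 / -7 = 4.0
This is a geometric sequence with common ratio r = 4.
Next term = -448 * 4 = -1792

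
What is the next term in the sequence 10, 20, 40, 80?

Ratios: 20 / 10 = 2.0
This is a geometric sequence with common ratio r = 2.
Next term = 80 * 2 = 160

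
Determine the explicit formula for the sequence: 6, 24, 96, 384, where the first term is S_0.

Check ratios: 24 / 6 = 4.0
Common ratio r = 4.
First term a = 6.
Formula: S_i = 6 * 4^i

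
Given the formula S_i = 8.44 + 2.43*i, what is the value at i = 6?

S_6 = 8.44 + 2.43*6 = 8.44 + 14.58 = 23.02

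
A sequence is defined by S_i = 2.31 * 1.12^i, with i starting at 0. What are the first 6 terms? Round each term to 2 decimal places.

This is a geometric sequence.
i=0: S_0 = 2.31 * 1.12^0 = 2.31
i=1: S_1 = 2.31 * 1.12^1 ≈ 2.59
i=2: S_2 = 2.31 * 1.12^2 ≈ 2.9
i=3: S_3 = 2.31 * 1.12^3 ≈ 3.25
i=4: S_4 = 2.31 * 1.12^4 ≈ 3.63
i=5: S_5 = 2.31 * 1.12^5 ≈ 4.07
The first 6 terms are: [2.31, 2.59, 2.9, 3.25, 3.63, 4.07]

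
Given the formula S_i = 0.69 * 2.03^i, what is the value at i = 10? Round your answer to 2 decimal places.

S_10 = 0.69 * 2.03^10 ≈ 0.69 * 1188.3938 ≈ 819.99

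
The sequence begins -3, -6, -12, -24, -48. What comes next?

Ratios: -6 / -3 = 2.0
This is a geometric sequence with common ratio r = 2.
Next term = -48 * 2 = -96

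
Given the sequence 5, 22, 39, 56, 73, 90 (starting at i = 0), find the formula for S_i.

Check differences: 22 - 5 = 17
39 - 22 = 17
Common difference d = 17.
First term a = 5.
Formula: S_i = 5 + 17*i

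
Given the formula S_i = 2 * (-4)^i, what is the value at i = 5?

S_5 = 2 * (-4)^5 = 2 * -1024 = -2048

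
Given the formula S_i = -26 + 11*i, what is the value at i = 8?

S_8 = -26 + 11*8 = -26 + 88 = 62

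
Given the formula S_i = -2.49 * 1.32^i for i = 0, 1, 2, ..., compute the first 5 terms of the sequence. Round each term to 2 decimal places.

This is a geometric sequence.
i=0: S_0 = -2.49 * 1.32^0 = -2.49
i=1: S_1 = -2.49 * 1.32^1 ≈ -3.29
i=2: S_2 = -2.49 * 1.32^2 ≈ -4.34
i=3: S_3 = -2.49 * 1.32^3 ≈ -5.73
i=4: S_4 = -2.49 * 1.32^4 ≈ -7.56
The first 5 terms are: [-2.49, -3.29, -4.34, -5.73, -7.56]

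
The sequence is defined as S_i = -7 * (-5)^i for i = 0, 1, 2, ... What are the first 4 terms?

This is a geometric sequence.
i=0: S_0 = -7 * (-5)^0 = -7
i=1: S_1 = -7 * (-5)^1 = 35
i=2: S_2 = -7 * (-5)^2 = -175
i=3: S_3 = -7 * (-5)^3 = 875
The first 4 terms are: [-7, 35, -175, 875]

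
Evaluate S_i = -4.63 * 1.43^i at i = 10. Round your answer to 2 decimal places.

S_10 = -4.63 * 1.43^10 ≈ -4.63 * 35.7569 ≈ -165.55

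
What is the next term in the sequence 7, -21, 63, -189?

Ratios: -21 / 7 = -3.0
This is a geometric sequence with common ratio r = -3.
Next term = -189 * -3 = 567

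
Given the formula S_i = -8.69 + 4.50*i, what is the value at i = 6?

S_6 = -8.69 + 4.5*6 = -8.69 + 27.0 = 18.31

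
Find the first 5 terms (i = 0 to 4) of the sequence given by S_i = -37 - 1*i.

This is an arithmetic sequence.
i=0: S_0 = -37 + -1*0 = -37
i=1: S_1 = -37 + -1*1 = -38
i=2: S_2 = -37 + -1*2 = -39
i=3: S_3 = -37 + -1*3 = -40
i=4: S_4 = -37 + -1*4 = -41
The first 5 terms are: [-37, -38, -39, -40, -41]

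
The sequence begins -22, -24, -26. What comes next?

Differences: -24 - -22 = -2
This is an arithmetic sequence with common difference d = -2.
Next term = -26 + -2 = -28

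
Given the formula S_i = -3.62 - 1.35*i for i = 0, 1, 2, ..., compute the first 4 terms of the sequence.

This is an arithmetic sequence.
i=0: S_0 = -3.62 + -1.35*0 = -3.62
i=1: S_1 = -3.62 + -1.35*1 = -4.97
i=2: S_2 = -3.62 + -1.35*2 = -6.32
i=3: S_3 = -3.62 + -1.35*3 = -7.67
The first 4 terms are: [-3.62, -4.97, -6.32, -7.67]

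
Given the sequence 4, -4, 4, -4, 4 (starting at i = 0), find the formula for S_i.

Check ratios: -4 / 4 = -1.0
Common ratio r = -1.
First term a = 4.
Formula: S_i = 4 * (-1)^i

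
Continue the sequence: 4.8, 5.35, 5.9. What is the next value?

Differences: 5.35 - 4.8 = 0.55
This is an arithmetic sequence with common difference d = 0.55.
Next term = 5.9 + 0.55 = 6.45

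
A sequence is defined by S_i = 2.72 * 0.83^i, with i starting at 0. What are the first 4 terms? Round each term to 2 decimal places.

This is a geometric sequence.
i=0: S_0 = 2.72 * 0.83^0 = 2.72
i=1: S_1 = 2.72 * 0.83^1 ≈ 2.26
i=2: S_2 = 2.72 * 0.83^2 ≈ 1.87
i=3: S_3 = 2.72 * 0.83^3 ≈ 1.56
The first 4 terms are: [2.72, 2.26, 1.87, 1.56]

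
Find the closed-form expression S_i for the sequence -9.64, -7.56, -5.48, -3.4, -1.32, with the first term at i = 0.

Check differences: -7.56 - -9.64 = 2.08
-5.48 - -7.56 = 2.08
Common difference d = 2.08.
First term a = -9.64.
Formula: S_i = -9.64 + 2.08*i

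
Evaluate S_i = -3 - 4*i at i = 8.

S_8 = -3 + -4*8 = -3 + -32 = -35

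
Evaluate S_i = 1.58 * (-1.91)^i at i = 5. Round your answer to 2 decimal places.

S_5 = 1.58 * (-1.91)^5 ≈ 1.58 * -25.4195 ≈ -40.16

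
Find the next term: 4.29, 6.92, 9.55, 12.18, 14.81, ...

Differences: 6.92 - 4.29 = 2.63
This is an arithmetic sequence with common difference d = 2.63.
Next term = 14.81 + 2.63 = 17.44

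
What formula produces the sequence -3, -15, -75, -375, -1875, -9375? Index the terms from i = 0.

Check ratios: -15 / -3 = 5.0
Common ratio r = 5.
First term a = -3.
Formula: S_i = -3 * 5^i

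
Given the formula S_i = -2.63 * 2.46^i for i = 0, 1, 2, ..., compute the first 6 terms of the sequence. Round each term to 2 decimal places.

This is a geometric sequence.
i=0: S_0 = -2.63 * 2.46^0 = -2.63
i=1: S_1 = -2.63 * 2.46^1 ≈ -6.47
i=2: S_2 = -2.63 * 2.46^2 ≈ -15.92
i=3: S_3 = -2.63 * 2.46^3 ≈ -39.15
i=4: S_4 = -2.63 * 2.46^4 ≈ -96.32
i=5: S_5 = -2.63 * 2.46^5 ≈ -236.94
The first 6 terms are: [-2.63, -6.47, -15.92, -39.15, -96.32, -236.94]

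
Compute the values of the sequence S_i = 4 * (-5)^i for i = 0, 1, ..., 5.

This is a geometric sequence.
i=0: S_0 = 4 * (-5)^0 = 4
i=1: S_1 = 4 * (-5)^1 = -20
i=2: S_2 = 4 * (-5)^2 = 100
i=3: S_3 = 4 * (-5)^3 = -500
i=4: S_4 = 4 * (-5)^4 = 2500
i=5: S_5 = 4 * (-5)^5 = -12500
The first 6 terms are: [4, -20, 100, -500, 2500, -12500]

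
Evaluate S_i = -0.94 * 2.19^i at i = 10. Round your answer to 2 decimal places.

S_10 = -0.94 * 2.19^10 ≈ -0.94 * 2537.7051 ≈ -2385.44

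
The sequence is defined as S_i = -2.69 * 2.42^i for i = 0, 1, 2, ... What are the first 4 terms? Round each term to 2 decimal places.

This is a geometric sequence.
i=0: S_0 = -2.69 * 2.42^0 = -2.69
i=1: S_1 = -2.69 * 2.42^1 ≈ -6.51
i=2: S_2 = -2.69 * 2.42^2 ≈ -15.75
i=3: S_3 = -2.69 * 2.42^3 ≈ -38.12
The first 4 terms are: [-2.69, -6.51, -15.75, -38.12]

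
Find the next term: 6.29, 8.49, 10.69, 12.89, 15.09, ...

Differences: 8.49 - 6.29 = 2.2
This is an arithmetic sequence with common difference d = 2.2.
Next term = 15.09 + 2.2 = 17.29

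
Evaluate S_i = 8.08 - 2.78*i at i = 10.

S_10 = 8.08 + -2.78*10 = 8.08 + -27.8 = -19.72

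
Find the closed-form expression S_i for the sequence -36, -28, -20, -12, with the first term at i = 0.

Check differences: -28 - -36 = 8
-20 - -28 = 8
Common difference d = 8.
First term a = -36.
Formula: S_i = -36 + 8*i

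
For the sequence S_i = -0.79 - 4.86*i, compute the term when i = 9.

S_9 = -0.79 + -4.86*9 = -0.79 + -43.74 = -44.53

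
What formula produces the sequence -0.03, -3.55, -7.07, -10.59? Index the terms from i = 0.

Check differences: -3.55 - -0.03 = -3.52
-7.07 - -3.55 = -3.52
Common difference d = -3.52.
First term a = -0.03.
Formula: S_i = -0.03 - 3.52*i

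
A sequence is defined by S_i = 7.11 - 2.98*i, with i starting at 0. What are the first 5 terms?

This is an arithmetic sequence.
i=0: S_0 = 7.11 + -2.98*0 = 7.11
i=1: S_1 = 7.11 + -2.98*1 = 4.13
i=2: S_2 = 7.11 + -2.98*2 = 1.15
i=3: S_3 = 7.11 + -2.98*3 = -1.83
i=4: S_4 = 7.11 + -2.98*4 = -4.81
The first 5 terms are: [7.11, 4.13, 1.15, -1.83, -4.81]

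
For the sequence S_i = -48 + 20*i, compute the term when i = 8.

S_8 = -48 + 20*8 = -48 + 160 = 112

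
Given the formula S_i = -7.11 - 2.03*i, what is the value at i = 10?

S_10 = -7.11 + -2.03*10 = -7.11 + -20.3 = -27.41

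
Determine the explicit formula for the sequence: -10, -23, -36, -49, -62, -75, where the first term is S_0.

Check differences: -23 - -10 = -13
-36 - -23 = -13
Common difference d = -13.
First term a = -10.
Formula: S_i = -10 - 13*i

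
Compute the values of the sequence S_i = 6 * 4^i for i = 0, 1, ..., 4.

This is a geometric sequence.
i=0: S_0 = 6 * 4^0 = 6
i=1: S_1 = 6 * 4^1 = 24
i=2: S_2 = 6 * 4^2 = 96
i=3: S_3 = 6 * 4^3 = 384
i=4: S_4 = 6 * 4^4 = 1536
The first 5 terms are: [6, 24, 96, 384, 1536]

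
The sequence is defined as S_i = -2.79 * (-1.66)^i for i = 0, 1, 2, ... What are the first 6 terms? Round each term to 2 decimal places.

This is a geometric sequence.
i=0: S_0 = -2.79 * (-1.66)^0 = -2.79
i=1: S_1 = -2.79 * (-1.66)^1 ≈ 4.63
i=2: S_2 = -2.79 * (-1.66)^2 ≈ -7.69
i=3: S_3 = -2.79 * (-1.66)^3 ≈ 12.76
i=4: S_4 = -2.79 * (-1.66)^4 ≈ -21.19
i=5: S_5 = -2.79 * (-1.66)^5 ≈ 35.17
The first 6 terms are: [-2.79, 4.63, -7.69, 12.76, -21.19, 35.17]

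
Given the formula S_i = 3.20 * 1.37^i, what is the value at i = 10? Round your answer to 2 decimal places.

S_10 = 3.2 * 1.37^10 ≈ 3.2 * 23.2919 ≈ 74.53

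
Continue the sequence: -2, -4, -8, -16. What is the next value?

Ratios: -4 / -2 = 2.0
This is a geometric sequence with common ratio r = 2.
Next term = -16 * 2 = -32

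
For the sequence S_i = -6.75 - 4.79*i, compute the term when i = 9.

S_9 = -6.75 + -4.79*9 = -6.75 + -43.11 = -49.86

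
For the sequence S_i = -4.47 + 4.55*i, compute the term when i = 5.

S_5 = -4.47 + 4.55*5 = -4.47 + 22.75 = 18.28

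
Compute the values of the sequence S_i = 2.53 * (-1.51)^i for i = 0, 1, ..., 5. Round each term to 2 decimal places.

This is a geometric sequence.
i=0: S_0 = 2.53 * (-1.51)^0 = 2.53
i=1: S_1 = 2.53 * (-1.51)^1 ≈ -3.82
i=2: S_2 = 2.53 * (-1.51)^2 ≈ 5.77
i=3: S_3 = 2.53 * (-1.51)^3 ≈ -8.71
i=4: S_4 = 2.53 * (-1.51)^4 ≈ 13.15
i=5: S_5 = 2.53 * (-1.51)^5 ≈ -19.86
The first 6 terms are: [2.53, -3.82, 5.77, -8.71, 13.15, -19.86]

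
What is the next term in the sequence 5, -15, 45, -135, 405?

Ratios: -15 / 5 = -3.0
This is a geometric sequence with common ratio r = -3.
Next term = 405 * -3 = -1215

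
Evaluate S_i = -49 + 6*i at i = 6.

S_6 = -49 + 6*6 = -49 + 36 = -13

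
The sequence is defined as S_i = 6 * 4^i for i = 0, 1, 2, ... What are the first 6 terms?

This is a geometric sequence.
i=0: S_0 = 6 * 4^0 = 6
i=1: S_1 = 6 * 4^1 = 24
i=2: S_2 = 6 * 4^2 = 96
i=3: S_3 = 6 * 4^3 = 384
i=4: S_4 = 6 * 4^4 = 1536
i=5: S_5 = 6 * 4^5 = 6144
The first 6 terms are: [6, 24, 96, 384, 1536, 6144]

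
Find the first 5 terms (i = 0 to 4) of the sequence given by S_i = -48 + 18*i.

This is an arithmetic sequence.
i=0: S_0 = -48 + 18*0 = -48
i=1: S_1 = -48 + 18*1 = -30
i=2: S_2 = -48 + 18*2 = -12
i=3: S_3 = -48 + 18*3 = 6
i=4: S_4 = -48 + 18*4 = 24
The first 5 terms are: [-48, -30, -12, 6, 24]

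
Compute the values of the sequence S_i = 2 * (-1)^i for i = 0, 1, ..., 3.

This is a geometric sequence.
i=0: S_0 = 2 * (-1)^0 = 2
i=1: S_1 = 2 * (-1)^1 = -2
i=2: S_2 = 2 * (-1)^2 = 2
i=3: S_3 = 2 * (-1)^3 = -2
The first 4 terms are: [2, -2, 2, -2]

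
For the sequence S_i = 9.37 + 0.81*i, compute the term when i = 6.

S_6 = 9.37 + 0.81*6 = 9.37 + 4.86 = 14.23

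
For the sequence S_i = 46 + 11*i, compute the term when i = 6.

S_6 = 46 + 11*6 = 46 + 66 = 112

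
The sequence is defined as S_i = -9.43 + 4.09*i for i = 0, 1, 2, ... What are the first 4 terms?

This is an arithmetic sequence.
i=0: S_0 = -9.43 + 4.09*0 = -9.43
i=1: S_1 = -9.43 + 4.09*1 = -5.34
i=2: S_2 = -9.43 + 4.09*2 = -1.25
i=3: S_3 = -9.43 + 4.09*3 = 2.84
The first 4 terms are: [-9.43, -5.34, -1.25, 2.84]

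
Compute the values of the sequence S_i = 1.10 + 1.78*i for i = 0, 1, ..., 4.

This is an arithmetic sequence.
i=0: S_0 = 1.1 + 1.78*0 = 1.1
i=1: S_1 = 1.1 + 1.78*1 = 2.88
i=2: S_2 = 1.1 + 1.78*2 = 4.66
i=3: S_3 = 1.1 + 1.78*3 = 6.44
i=4: S_4 = 1.1 + 1.78*4 = 8.22
The first 5 terms are: [1.1, 2.88, 4.66, 6.44, 8.22]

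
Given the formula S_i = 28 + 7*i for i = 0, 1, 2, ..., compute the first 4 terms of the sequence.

This is an arithmetic sequence.
i=0: S_0 = 28 + 7*0 = 28
i=1: S_1 = 28 + 7*1 = 35
i=2: S_2 = 28 + 7*2 = 42
i=3: S_3 = 28 + 7*3 = 49
The first 4 terms are: [28, 35, 42, 49]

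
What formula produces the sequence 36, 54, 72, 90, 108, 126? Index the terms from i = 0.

Check differences: 54 - 36 = 18
72 - 54 = 18
Common difference d = 18.
First term a = 36.
Formula: S_i = 36 + 18*i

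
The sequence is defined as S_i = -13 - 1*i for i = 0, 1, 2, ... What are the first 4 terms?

This is an arithmetic sequence.
i=0: S_0 = -13 + -1*0 = -13
i=1: S_1 = -13 + -1*1 = -14
i=2: S_2 = -13 + -1*2 = -15
i=3: S_3 = -13 + -1*3 = -16
The first 4 terms are: [-13, -14, -15, -16]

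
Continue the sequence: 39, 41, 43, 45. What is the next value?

Differences: 41 - 39 = 2
This is an arithmetic sequence with common difference d = 2.
Next term = 45 + 2 = 47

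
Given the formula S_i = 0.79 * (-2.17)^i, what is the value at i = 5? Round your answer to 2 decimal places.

S_5 = 0.79 * (-2.17)^5 ≈ 0.79 * -48.117 ≈ -38.01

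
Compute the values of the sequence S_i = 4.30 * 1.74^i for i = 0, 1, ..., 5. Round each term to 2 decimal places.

This is a geometric sequence.
i=0: S_0 = 4.3 * 1.74^0 = 4.3
i=1: S_1 = 4.3 * 1.74^1 ≈ 7.48
i=2: S_2 = 4.3 * 1.74^2 ≈ 13.02
i=3: S_3 = 4.3 * 1.74^3 ≈ 22.65
i=4: S_4 = 4.3 * 1.74^4 ≈ 39.42
i=5: S_5 = 4.3 * 1.74^5 ≈ 68.58
The first 6 terms are: [4.3, 7.48, 13.02, 22.65, 39.42, 68.58]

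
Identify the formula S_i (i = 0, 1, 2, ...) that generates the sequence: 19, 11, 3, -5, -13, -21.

Check differences: 11 - 19 = -8
3 - 11 = -8
Common difference d = -8.
First term a = 19.
Formula: S_i = 19 - 8*i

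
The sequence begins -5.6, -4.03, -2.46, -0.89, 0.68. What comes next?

Differences: -4.03 - -5.6 = 1.57
This is an arithmetic sequence with common difference d = 1.57.
Next term = 0.68 + 1.57 = 2.25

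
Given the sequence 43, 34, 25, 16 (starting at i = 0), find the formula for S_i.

Check differences: 34 - 43 = -9
25 - 34 = -9
Common difference d = -9.
First term a = 43.
Formula: S_i = 43 - 9*i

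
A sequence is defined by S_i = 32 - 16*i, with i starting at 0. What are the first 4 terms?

This is an arithmetic sequence.
i=0: S_0 = 32 + -16*0 = 32
i=1: S_1 = 32 + -16*1 = 16
i=2: S_2 = 32 + -16*2 = 0
i=3: S_3 = 32 + -16*3 = -16
The first 4 terms are: [32, 16, 0, -16]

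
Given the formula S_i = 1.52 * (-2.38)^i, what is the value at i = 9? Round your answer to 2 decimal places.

S_9 = 1.52 * (-2.38)^9 ≈ 1.52 * -2450.1497 ≈ -3724.23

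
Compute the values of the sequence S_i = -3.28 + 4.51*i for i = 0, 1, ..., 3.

This is an arithmetic sequence.
i=0: S_0 = -3.28 + 4.51*0 = -3.28
i=1: S_1 = -3.28 + 4.51*1 = 1.23
i=2: S_2 = -3.28 + 4.51*2 = 5.74
i=3: S_3 = -3.28 + 4.51*3 = 10.25
The first 4 terms are: [-3.28, 1.23, 5.74, 10.25]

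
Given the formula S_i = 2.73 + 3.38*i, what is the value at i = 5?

S_5 = 2.73 + 3.38*5 = 2.73 + 16.9 = 19.63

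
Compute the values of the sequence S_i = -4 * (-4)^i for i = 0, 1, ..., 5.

This is a geometric sequence.
i=0: S_0 = -4 * (-4)^0 = -4
i=1: S_1 = -4 * (-4)^1 = 16
i=2: S_2 = -4 * (-4)^2 = -64
i=3: S_3 = -4 * (-4)^3 = 256
i=4: S_4 = -4 * (-4)^4 = -1024
i=5: S_5 = -4 * (-4)^5 = 4096
The first 6 terms are: [-4, 16, -64, 256, -1024, 4096]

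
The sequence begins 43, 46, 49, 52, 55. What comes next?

Differences: 46 - 43 = 3
This is an arithmetic sequence with common difference d = 3.
Next term = 55 + 3 = 58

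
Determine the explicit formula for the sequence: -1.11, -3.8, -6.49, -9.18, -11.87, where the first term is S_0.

Check differences: -3.8 - -1.11 = -2.69
-6.49 - -3.8 = -2.69
Common difference d = -2.69.
First term a = -1.11.
Formula: S_i = -1.11 - 2.69*i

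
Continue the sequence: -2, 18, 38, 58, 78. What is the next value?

Differences: 18 - -2 = 20
This is an arithmetic sequence with common difference d = 20.
Next term = 78 + 20 = 98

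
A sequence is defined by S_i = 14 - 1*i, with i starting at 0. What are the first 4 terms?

This is an arithmetic sequence.
i=0: S_0 = 14 + -1*0 = 14
i=1: S_1 = 14 + -1*1 = 13
i=2: S_2 = 14 + -1*2 = 12
i=3: S_3 = 14 + -1*3 = 11
The first 4 terms are: [14, 13, 12, 11]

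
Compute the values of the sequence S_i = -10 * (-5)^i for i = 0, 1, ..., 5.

This is a geometric sequence.
i=0: S_0 = -10 * (-5)^0 = -10
i=1: S_1 = -10 * (-5)^1 = 50
i=2: S_2 = -10 * (-5)^2 = -250
i=3: S_3 = -10 * (-5)^3 = 1250
i=4: S_4 = -10 * (-5)^4 = -6250
i=5: S_5 = -10 * (-5)^5 = 31250
The first 6 terms are: [-10, 50, -250, 1250, -6250, 31250]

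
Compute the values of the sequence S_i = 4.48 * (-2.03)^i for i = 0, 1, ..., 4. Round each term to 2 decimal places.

This is a geometric sequence.
i=0: S_0 = 4.48 * (-2.03)^0 = 4.48
i=1: S_1 = 4.48 * (-2.03)^1 ≈ -9.09
i=2: S_2 = 4.48 * (-2.03)^2 ≈ 18.46
i=3: S_3 = 4.48 * (-2.03)^3 ≈ -37.48
i=4: S_4 = 4.48 * (-2.03)^4 ≈ 76.08
The first 5 terms are: [4.48, -9.09, 18.46, -37.48, 76.08]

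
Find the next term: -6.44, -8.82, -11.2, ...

Differences: -8.82 - -6.44 = -2.38
This is an arithmetic sequence with common difference d = -2.38.
Next term = -11.2 + -2.38 = -13.58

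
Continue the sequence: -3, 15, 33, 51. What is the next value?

Differences: 15 - -3 = 18
This is an arithmetic sequence with common difference d = 18.
Next term = 51 + 18 = 69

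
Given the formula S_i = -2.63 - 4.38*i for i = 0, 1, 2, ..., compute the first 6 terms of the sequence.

This is an arithmetic sequence.
i=0: S_0 = -2.63 + -4.38*0 = -2.63
i=1: S_1 = -2.63 + -4.38*1 = -7.01
i=2: S_2 = -2.63 + -4.38*2 = -11.39
i=3: S_3 = -2.63 + -4.38*3 = -15.77
i=4: S_4 = -2.63 + -4.38*4 = -20.15
i=5: S_5 = -2.63 + -4.38*5 = -24.53
The first 6 terms are: [-2.63, -7.01, -11.39, -15.77, -20.15, -24.53]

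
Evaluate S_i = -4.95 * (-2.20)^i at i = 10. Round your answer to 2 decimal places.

S_10 = -4.95 * (-2.2)^10 ≈ -4.95 * 2655.9923 ≈ -13147.16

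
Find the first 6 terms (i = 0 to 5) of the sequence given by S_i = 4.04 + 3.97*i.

This is an arithmetic sequence.
i=0: S_0 = 4.04 + 3.97*0 = 4.04
i=1: S_1 = 4.04 + 3.97*1 = 8.01
i=2: S_2 = 4.04 + 3.97*2 = 11.98
i=3: S_3 = 4.04 + 3.97*3 = 15.95
i=4: S_4 = 4.04 + 3.97*4 = 19.92
i=5: S_5 = 4.04 + 3.97*5 = 23.89
The first 6 terms are: [4.04, 8.01, 11.98, 15.95, 19.92, 23.89]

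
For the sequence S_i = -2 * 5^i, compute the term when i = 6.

S_6 = -2 * 5^6 = -2 * 15625 = -31250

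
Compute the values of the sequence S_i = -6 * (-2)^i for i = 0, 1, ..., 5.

This is a geometric sequence.
i=0: S_0 = -6 * (-2)^0 = -6
i=1: S_1 = -6 * (-2)^1 = 12
i=2: S_2 = -6 * (-2)^2 = -24
i=3: S_3 = -6 * (-2)^3 = 48
i=4: S_4 = -6 * (-2)^4 = -96
i=5: S_5 = -6 * (-2)^5 = 192
The first 6 terms are: [-6, 12, -24, 48, -96, 192]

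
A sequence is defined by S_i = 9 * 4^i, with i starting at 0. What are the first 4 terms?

This is a geometric sequence.
i=0: S_0 = 9 * 4^0 = 9
i=1: S_1 = 9 * 4^1 = 36
i=2: S_2 = 9 * 4^2 = 144
i=3: S_3 = 9 * 4^3 = 576
The first 4 terms are: [9, 36, 144, 576]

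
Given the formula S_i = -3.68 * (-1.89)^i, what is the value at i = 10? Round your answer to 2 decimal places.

S_10 = -3.68 * (-1.89)^10 ≈ -3.68 * 581.5915 ≈ -2140.26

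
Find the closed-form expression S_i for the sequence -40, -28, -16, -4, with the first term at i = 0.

Check differences: -28 - -40 = 12
-16 - -28 = 12
Common difference d = 12.
First term a = -40.
Formula: S_i = -40 + 12*i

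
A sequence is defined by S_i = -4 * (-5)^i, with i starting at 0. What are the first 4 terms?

This is a geometric sequence.
i=0: S_0 = -4 * (-5)^0 = -4
i=1: S_1 = -4 * (-5)^1 = 20
i=2: S_2 = -4 * (-5)^2 = -100
i=3: S_3 = -4 * (-5)^3 = 500
The first 4 terms are: [-4, 20, -100, 500]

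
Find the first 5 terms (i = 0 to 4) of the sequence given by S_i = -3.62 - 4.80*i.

This is an arithmetic sequence.
i=0: S_0 = -3.62 + -4.8*0 = -3.62
i=1: S_1 = -3.62 + -4.8*1 = -8.42
i=2: S_2 = -3.62 + -4.8*2 = -13.22
i=3: S_3 = -3.62 + -4.8*3 = -18.02
i=4: S_4 = -3.62 + -4.8*4 = -22.82
The first 5 terms are: [-3.62, -8.42, -13.22, -18.02, -22.82]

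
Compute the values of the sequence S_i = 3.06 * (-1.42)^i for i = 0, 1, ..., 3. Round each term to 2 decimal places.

This is a geometric sequence.
i=0: S_0 = 3.06 * (-1.42)^0 = 3.06
i=1: S_1 = 3.06 * (-1.42)^1 ≈ -4.35
i=2: S_2 = 3.06 * (-1.42)^2 ≈ 6.17
i=3: S_3 = 3.06 * (-1.42)^3 ≈ -8.76
The first 4 terms are: [3.06, -4.35, 6.17, -8.76]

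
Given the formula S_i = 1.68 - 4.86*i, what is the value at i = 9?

S_9 = 1.68 + -4.86*9 = 1.68 + -43.74 = -42.06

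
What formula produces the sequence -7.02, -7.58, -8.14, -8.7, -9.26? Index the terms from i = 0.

Check differences: -7.58 - -7.02 = -0.56
-8.14 - -7.58 = -0.56
Common difference d = -0.56.
First term a = -7.02.
Formula: S_i = -7.02 - 0.56*i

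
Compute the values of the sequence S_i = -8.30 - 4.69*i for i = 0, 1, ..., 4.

This is an arithmetic sequence.
i=0: S_0 = -8.3 + -4.69*0 = -8.3
i=1: S_1 = -8.3 + -4.69*1 = -12.99
i=2: S_2 = -8.3 + -4.69*2 = -17.68
i=3: S_3 = -8.3 + -4.69*3 = -22.37
i=4: S_4 = -8.3 + -4.69*4 = -27.06
The first 5 terms are: [-8.3, -12.99, -17.68, -22.37, -27.06]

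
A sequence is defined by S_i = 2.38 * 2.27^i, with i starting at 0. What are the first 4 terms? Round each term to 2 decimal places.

This is a geometric sequence.
i=0: S_0 = 2.38 * 2.27^0 = 2.38
i=1: S_1 = 2.38 * 2.27^1 ≈ 5.4
i=2: S_2 = 2.38 * 2.27^2 ≈ 12.26
i=3: S_3 = 2.38 * 2.27^3 ≈ 27.84
The first 4 terms are: [2.38, 5.4, 12.26, 27.84]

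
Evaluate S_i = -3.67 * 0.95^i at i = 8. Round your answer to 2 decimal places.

S_8 = -3.67 * 0.95^8 ≈ -3.67 * 0.6634 ≈ -2.43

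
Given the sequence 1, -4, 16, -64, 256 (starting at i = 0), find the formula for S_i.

Check ratios: -4 / 1 = -4.0
Common ratio r = -4.
First term a = 1.
Formula: S_i = 1 * (-4)^i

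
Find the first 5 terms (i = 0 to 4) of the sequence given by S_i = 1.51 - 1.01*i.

This is an arithmetic sequence.
i=0: S_0 = 1.51 + -1.01*0 = 1.51
i=1: S_1 = 1.51 + -1.01*1 = 0.5
i=2: S_2 = 1.51 + -1.01*2 = -0.51
i=3: S_3 = 1.51 + -1.01*3 = -1.52
i=4: S_4 = 1.51 + -1.01*4 = -2.53
The first 5 terms are: [1.51, 0.5, -0.51, -1.52, -2.53]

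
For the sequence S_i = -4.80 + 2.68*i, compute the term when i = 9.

S_9 = -4.8 + 2.68*9 = -4.8 + 24.12 = 19.32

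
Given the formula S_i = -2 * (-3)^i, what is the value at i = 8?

S_8 = -2 * (-3)^8 = -2 * 6561 = -13122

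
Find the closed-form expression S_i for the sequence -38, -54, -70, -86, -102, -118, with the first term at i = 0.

Check differences: -54 - -38 = -16
-70 - -54 = -16
Common difference d = -16.
First term a = -38.
Formula: S_i = -38 - 16*i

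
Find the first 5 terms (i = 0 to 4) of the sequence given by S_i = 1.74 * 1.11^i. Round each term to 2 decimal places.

This is a geometric sequence.
i=0: S_0 = 1.74 * 1.11^0 = 1.74
i=1: S_1 = 1.74 * 1.11^1 ≈ 1.93
i=2: S_2 = 1.74 * 1.11^2 ≈ 2.14
i=3: S_3 = 1.74 * 1.11^3 ≈ 2.38
i=4: S_4 = 1.74 * 1.11^4 ≈ 2.64
The first 5 terms are: [1.74, 1.93, 2.14, 2.38, 2.64]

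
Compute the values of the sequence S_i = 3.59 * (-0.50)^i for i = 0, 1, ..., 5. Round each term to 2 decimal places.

This is a geometric sequence.
i=0: S_0 = 3.59 * (-0.5)^0 = 3.59
i=1: S_1 = 3.59 * (-0.5)^1 ≈ -1.8
i=2: S_2 = 3.59 * (-0.5)^2 ≈ 0.9
i=3: S_3 = 3.59 * (-0.5)^3 ≈ -0.45
i=4: S_4 = 3.59 * (-0.5)^4 ≈ 0.22
i=5: S_5 = 3.59 * (-0.5)^5 ≈ -0.11
The first 6 terms are: [3.59, -1.8, 0.9, -0.45, 0.22, -0.11]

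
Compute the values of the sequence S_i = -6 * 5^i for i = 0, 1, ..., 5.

This is a geometric sequence.
i=0: S_0 = -6 * 5^0 = -6
i=1: S_1 = -6 * 5^1 = -30
i=2: S_2 = -6 * 5^2 = -150
i=3: S_3 = -6 * 5^3 = -750
i=4: S_4 = -6 * 5^4 = -3750
i=5: S_5 = -6 * 5^5 = -18750
The first 6 terms are: [-6, -30, -150, -750, -3750, -18750]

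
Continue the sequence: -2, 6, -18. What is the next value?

Ratios: 6 / -2 = -3.0
This is a geometric sequence with common ratio r = -3.
Next term = -18 * -3 = 54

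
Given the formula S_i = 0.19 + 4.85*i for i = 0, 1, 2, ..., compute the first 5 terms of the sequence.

This is an arithmetic sequence.
i=0: S_0 = 0.19 + 4.85*0 = 0.19
i=1: S_1 = 0.19 + 4.85*1 = 5.04
i=2: S_2 = 0.19 + 4.85*2 = 9.89
i=3: S_3 = 0.19 + 4.85*3 = 14.74
i=4: S_4 = 0.19 + 4.85*4 = 19.59
The first 5 terms are: [0.19, 5.04, 9.89, 14.74, 19.59]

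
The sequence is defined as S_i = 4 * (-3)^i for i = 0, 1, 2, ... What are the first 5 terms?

This is a geometric sequence.
i=0: S_0 = 4 * (-3)^0 = 4
i=1: S_1 = 4 * (-3)^1 = -12
i=2: S_2 = 4 * (-3)^2 = 36
i=3: S_3 = 4 * (-3)^3 = -108
i=4: S_4 = 4 * (-3)^4 = 324
The first 5 terms are: [4, -12, 36, -108, 324]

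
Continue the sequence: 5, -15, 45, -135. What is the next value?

Ratios: -15 / 5 = -3.0
This is a geometric sequence with common ratio r = -3.
Next term = -135 * -3 = 405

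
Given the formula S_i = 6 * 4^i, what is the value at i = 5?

S_5 = 6 * 4^5 = 6 * 1024 = 6144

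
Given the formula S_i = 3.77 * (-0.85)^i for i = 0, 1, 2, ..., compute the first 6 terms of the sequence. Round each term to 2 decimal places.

This is a geometric sequence.
i=0: S_0 = 3.77 * (-0.85)^0 = 3.77
i=1: S_1 = 3.77 * (-0.85)^1 ≈ -3.2
i=2: S_2 = 3.77 * (-0.85)^2 ≈ 2.72
i=3: S_3 = 3.77 * (-0.85)^3 ≈ -2.32
i=4: S_4 = 3.77 * (-0.85)^4 ≈ 1.97
i=5: S_5 = 3.77 * (-0.85)^5 ≈ -1.67
The first 6 terms are: [3.77, -3.2, 2.72, -2.32, 1.97, -1.67]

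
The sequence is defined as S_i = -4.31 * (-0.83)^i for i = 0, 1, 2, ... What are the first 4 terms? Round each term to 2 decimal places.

This is a geometric sequence.
i=0: S_0 = -4.31 * (-0.83)^0 = -4.31
i=1: S_1 = -4.31 * (-0.83)^1 ≈ 3.58
i=2: S_2 = -4.31 * (-0.83)^2 ≈ -2.97
i=3: S_3 = -4.31 * (-0.83)^3 ≈ 2.46
The first 4 terms are: [-4.31, 3.58, -2.97, 2.46]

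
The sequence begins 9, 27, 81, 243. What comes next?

Ratios: 27 / 9 = 3.0
This is a geometric sequence with common ratio r = 3.
Next term = 243 * 3 = 729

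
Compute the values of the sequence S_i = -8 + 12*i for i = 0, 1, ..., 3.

This is an arithmetic sequence.
i=0: S_0 = -8 + 12*0 = -8
i=1: S_1 = -8 + 12*1 = 4
i=2: S_2 = -8 + 12*2 = 16
i=3: S_3 = -8 + 12*3 = 28
The first 4 terms are: [-8, 4, 16, 28]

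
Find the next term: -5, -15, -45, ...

Ratios: -15 / -5 = 3.0
This is a geometric sequence with common ratio r = 3.
Next term = -45 * 3 = -135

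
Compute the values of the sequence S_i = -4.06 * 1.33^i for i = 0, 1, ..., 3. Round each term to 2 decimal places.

This is a geometric sequence.
i=0: S_0 = -4.06 * 1.33^0 = -4.06
i=1: S_1 = -4.06 * 1.33^1 ≈ -5.4
i=2: S_2 = -4.06 * 1.33^2 ≈ -7.18
i=3: S_3 = -4.06 * 1.33^3 ≈ -9.55
The first 4 terms are: [-4.06, -5.4, -7.18, -9.55]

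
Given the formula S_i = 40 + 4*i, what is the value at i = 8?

S_8 = 40 + 4*8 = 40 + 32 = 72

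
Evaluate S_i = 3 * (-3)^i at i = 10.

S_10 = 3 * (-3)^10 = 3 * 59049 = 177147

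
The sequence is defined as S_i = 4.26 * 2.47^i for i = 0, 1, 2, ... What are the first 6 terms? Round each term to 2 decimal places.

This is a geometric sequence.
i=0: S_0 = 4.26 * 2.47^0 = 4.26
i=1: S_1 = 4.26 * 2.47^1 ≈ 10.52
i=2: S_2 = 4.26 * 2.47^2 ≈ 25.99
i=3: S_3 = 4.26 * 2.47^3 ≈ 64.19
i=4: S_4 = 4.26 * 2.47^4 ≈ 158.56
i=5: S_5 = 4.26 * 2.47^5 ≈ 391.65
The first 6 terms are: [4.26, 10.52, 25.99, 64.19, 158.56, 391.65]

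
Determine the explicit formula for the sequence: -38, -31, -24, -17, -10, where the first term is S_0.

Check differences: -31 - -38 = 7
-24 - -31 = 7
Common difference d = 7.
First term a = -38.
Formula: S_i = -38 + 7*i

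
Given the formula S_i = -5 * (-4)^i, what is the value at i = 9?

S_9 = -5 * (-4)^9 = -5 * -262144 = 1310720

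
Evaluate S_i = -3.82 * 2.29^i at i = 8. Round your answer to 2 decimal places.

S_8 = -3.82 * 2.29^8 ≈ -3.82 * 756.2822 ≈ -2889.0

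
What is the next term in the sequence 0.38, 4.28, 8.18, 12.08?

Differences: 4.28 - 0.38 = 3.9
This is an arithmetic sequence with common difference d = 3.9.
Next term = 12.08 + 3.9 = 15.98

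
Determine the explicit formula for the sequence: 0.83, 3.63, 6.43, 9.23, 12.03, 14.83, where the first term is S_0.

Check differences: 3.63 - 0.83 = 2.8
6.43 - 3.63 = 2.8
Common difference d = 2.8.
First term a = 0.83.
Formula: S_i = 0.83 + 2.80*i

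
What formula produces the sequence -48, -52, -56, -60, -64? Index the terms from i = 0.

Check differences: -52 - -48 = -4
-56 - -52 = -4
Common difference d = -4.
First term a = -48.
Formula: S_i = -48 - 4*i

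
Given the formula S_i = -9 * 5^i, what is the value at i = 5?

S_5 = -9 * 5^5 = -9 * 3125 = -28125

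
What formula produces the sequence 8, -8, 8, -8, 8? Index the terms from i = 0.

Check ratios: -8 / 8 = -1.0
Common ratio r = -1.
First term a = 8.
Formula: S_i = 8 * (-1)^i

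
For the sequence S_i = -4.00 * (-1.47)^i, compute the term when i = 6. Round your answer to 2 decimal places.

S_6 = -4.0 * (-1.47)^6 ≈ -4.0 * 10.0903 ≈ -40.36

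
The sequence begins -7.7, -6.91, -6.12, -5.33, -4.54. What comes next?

Differences: -6.91 - -7.7 = 0.79
This is an arithmetic sequence with common difference d = 0.79.
Next term = -4.54 + 0.79 = -3.75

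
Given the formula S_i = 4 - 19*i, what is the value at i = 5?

S_5 = 4 + -19*5 = 4 + -95 = -91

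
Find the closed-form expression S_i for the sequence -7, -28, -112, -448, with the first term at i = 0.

Check ratios: -28 / -7 = 4.0
Common ratio r = 4.
First term a = -7.
Formula: S_i = -7 * 4^i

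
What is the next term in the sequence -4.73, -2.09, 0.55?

Differences: -2.09 - -4.73 = 2.64
This is an arithmetic sequence with common difference d = 2.64.
Next term = 0.55 + 2.64 = 3.19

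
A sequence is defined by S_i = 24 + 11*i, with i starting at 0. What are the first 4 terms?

This is an arithmetic sequence.
i=0: S_0 = 24 + 11*0 = 24
i=1: S_1 = 24 + 11*1 = 35
i=2: S_2 = 24 + 11*2 = 46
i=3: S_3 = 24 + 11*3 = 57
The first 4 terms are: [24, 35, 46, 57]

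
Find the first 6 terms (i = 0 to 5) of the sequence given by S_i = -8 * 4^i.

This is a geometric sequence.
i=0: S_0 = -8 * 4^0 = -8
i=1: S_1 = -8 * 4^1 = -32
i=2: S_2 = -8 * 4^2 = -128
i=3: S_3 = -8 * 4^3 = -512
i=4: S_4 = -8 * 4^4 = -2048
i=5: S_5 = -8 * 4^5 = -8192
The first 6 terms are: [-8, -32, -128, -512, -2048, -8192]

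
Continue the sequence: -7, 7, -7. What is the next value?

Ratios: 7 / -7 = -1.0
This is a geometric sequence with common ratio r = -1.
Next term = -7 * -1 = 7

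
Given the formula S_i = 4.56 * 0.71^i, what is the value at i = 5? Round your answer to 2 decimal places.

S_5 = 4.56 * 0.71^5 ≈ 4.56 * 0.1804 ≈ 0.82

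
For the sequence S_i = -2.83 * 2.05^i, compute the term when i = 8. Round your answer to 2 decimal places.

S_8 = -2.83 * 2.05^8 ≈ -2.83 * 311.9111 ≈ -882.71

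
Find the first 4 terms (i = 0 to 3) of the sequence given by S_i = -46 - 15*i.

This is an arithmetic sequence.
i=0: S_0 = -46 + -15*0 = -46
i=1: S_1 = -46 + -15*1 = -61
i=2: S_2 = -46 + -15*2 = -76
i=3: S_3 = -46 + -15*3 = -91
The first 4 terms are: [-46, -61, -76, -91]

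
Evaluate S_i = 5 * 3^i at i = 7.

S_7 = 5 * 3^7 = 5 * 2187 = 10935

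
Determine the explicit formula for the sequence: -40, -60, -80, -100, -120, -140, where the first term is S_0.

Check differences: -60 - -40 = -20
-80 - -60 = -20
Common difference d = -20.
First term a = -40.
Formula: S_i = -40 - 20*i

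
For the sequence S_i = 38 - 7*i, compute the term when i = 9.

S_9 = 38 + -7*9 = 38 + -63 = -25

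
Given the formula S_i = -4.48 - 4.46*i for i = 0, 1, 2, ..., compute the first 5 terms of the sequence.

This is an arithmetic sequence.
i=0: S_0 = -4.48 + -4.46*0 = -4.48
i=1: S_1 = -4.48 + -4.46*1 = -8.94
i=2: S_2 = -4.48 + -4.46*2 = -13.4
i=3: S_3 = -4.48 + -4.46*3 = -17.86
i=4: S_4 = -4.48 + -4.46*4 = -22.32
The first 5 terms are: [-4.48, -8.94, -13.4, -17.86, -22.32]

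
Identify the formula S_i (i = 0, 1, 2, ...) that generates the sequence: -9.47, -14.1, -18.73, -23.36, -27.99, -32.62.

Check differences: -14.1 - -9.47 = -4.63
-18.73 - -14.1 = -4.63
Common difference d = -4.63.
First term a = -9.47.
Formula: S_i = -9.47 - 4.63*i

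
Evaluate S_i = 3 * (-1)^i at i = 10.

S_10 = 3 * (-1)^10 = 3 * 1 = 3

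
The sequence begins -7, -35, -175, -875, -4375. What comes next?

Ratios: -35 / -7 = 5.0
This is a geometric sequence with common ratio r = 5.
Next term = -4375 * 5 = -21875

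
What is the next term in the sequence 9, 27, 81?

Ratios: 27 / 9 = 3.0
This is a geometric sequence with common ratio r = 3.
Next term = 81 * 3 = 243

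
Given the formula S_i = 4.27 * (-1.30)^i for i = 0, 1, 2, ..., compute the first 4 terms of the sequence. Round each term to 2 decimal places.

This is a geometric sequence.
i=0: S_0 = 4.27 * (-1.3)^0 = 4.27
i=1: S_1 = 4.27 * (-1.3)^1 ≈ -5.55
i=2: S_2 = 4.27 * (-1.3)^2 ≈ 7.22
i=3: S_3 = 4.27 * (-1.3)^3 ≈ -9.38
The first 4 terms are: [4.27, -5.55, 7.22, -9.38]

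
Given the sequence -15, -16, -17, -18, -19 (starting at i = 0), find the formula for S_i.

Check differences: -16 - -15 = -1
-17 - -16 = -1
Common difference d = -1.
First term a = -15.
Formula: S_i = -15 - 1*i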